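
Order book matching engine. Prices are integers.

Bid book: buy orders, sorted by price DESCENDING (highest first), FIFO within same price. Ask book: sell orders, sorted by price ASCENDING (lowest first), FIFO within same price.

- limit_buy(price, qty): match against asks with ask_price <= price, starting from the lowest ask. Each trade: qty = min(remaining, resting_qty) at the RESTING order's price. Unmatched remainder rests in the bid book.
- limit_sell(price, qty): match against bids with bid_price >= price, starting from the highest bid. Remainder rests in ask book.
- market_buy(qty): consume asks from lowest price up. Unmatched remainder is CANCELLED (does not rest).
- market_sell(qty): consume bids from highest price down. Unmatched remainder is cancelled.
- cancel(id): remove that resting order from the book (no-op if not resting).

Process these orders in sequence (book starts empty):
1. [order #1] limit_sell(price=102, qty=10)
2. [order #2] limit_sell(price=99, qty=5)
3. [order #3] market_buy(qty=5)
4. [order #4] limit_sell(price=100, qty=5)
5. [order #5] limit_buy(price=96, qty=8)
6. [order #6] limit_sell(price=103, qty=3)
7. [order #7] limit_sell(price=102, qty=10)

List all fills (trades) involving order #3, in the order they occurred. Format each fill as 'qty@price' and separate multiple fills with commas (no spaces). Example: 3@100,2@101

Answer: 5@99

Derivation:
After op 1 [order #1] limit_sell(price=102, qty=10): fills=none; bids=[-] asks=[#1:10@102]
After op 2 [order #2] limit_sell(price=99, qty=5): fills=none; bids=[-] asks=[#2:5@99 #1:10@102]
After op 3 [order #3] market_buy(qty=5): fills=#3x#2:5@99; bids=[-] asks=[#1:10@102]
After op 4 [order #4] limit_sell(price=100, qty=5): fills=none; bids=[-] asks=[#4:5@100 #1:10@102]
After op 5 [order #5] limit_buy(price=96, qty=8): fills=none; bids=[#5:8@96] asks=[#4:5@100 #1:10@102]
After op 6 [order #6] limit_sell(price=103, qty=3): fills=none; bids=[#5:8@96] asks=[#4:5@100 #1:10@102 #6:3@103]
After op 7 [order #7] limit_sell(price=102, qty=10): fills=none; bids=[#5:8@96] asks=[#4:5@100 #1:10@102 #7:10@102 #6:3@103]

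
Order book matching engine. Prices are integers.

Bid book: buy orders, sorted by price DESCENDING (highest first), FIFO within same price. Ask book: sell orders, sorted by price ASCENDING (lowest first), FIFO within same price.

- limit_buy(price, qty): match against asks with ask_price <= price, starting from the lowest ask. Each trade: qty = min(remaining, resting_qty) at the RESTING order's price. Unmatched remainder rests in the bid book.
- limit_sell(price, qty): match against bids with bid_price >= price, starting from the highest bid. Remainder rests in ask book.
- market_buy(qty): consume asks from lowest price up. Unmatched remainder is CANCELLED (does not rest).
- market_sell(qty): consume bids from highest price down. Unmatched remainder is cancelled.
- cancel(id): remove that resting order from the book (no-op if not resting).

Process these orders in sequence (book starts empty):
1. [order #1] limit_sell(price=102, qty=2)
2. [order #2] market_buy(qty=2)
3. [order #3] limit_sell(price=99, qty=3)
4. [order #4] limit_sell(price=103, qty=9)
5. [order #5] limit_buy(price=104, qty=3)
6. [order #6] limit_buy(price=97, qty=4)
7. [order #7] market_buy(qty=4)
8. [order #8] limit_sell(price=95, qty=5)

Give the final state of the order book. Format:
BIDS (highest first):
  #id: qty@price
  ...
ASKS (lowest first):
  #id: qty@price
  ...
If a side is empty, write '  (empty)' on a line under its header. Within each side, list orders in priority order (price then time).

Answer: BIDS (highest first):
  (empty)
ASKS (lowest first):
  #8: 1@95
  #4: 5@103

Derivation:
After op 1 [order #1] limit_sell(price=102, qty=2): fills=none; bids=[-] asks=[#1:2@102]
After op 2 [order #2] market_buy(qty=2): fills=#2x#1:2@102; bids=[-] asks=[-]
After op 3 [order #3] limit_sell(price=99, qty=3): fills=none; bids=[-] asks=[#3:3@99]
After op 4 [order #4] limit_sell(price=103, qty=9): fills=none; bids=[-] asks=[#3:3@99 #4:9@103]
After op 5 [order #5] limit_buy(price=104, qty=3): fills=#5x#3:3@99; bids=[-] asks=[#4:9@103]
After op 6 [order #6] limit_buy(price=97, qty=4): fills=none; bids=[#6:4@97] asks=[#4:9@103]
After op 7 [order #7] market_buy(qty=4): fills=#7x#4:4@103; bids=[#6:4@97] asks=[#4:5@103]
After op 8 [order #8] limit_sell(price=95, qty=5): fills=#6x#8:4@97; bids=[-] asks=[#8:1@95 #4:5@103]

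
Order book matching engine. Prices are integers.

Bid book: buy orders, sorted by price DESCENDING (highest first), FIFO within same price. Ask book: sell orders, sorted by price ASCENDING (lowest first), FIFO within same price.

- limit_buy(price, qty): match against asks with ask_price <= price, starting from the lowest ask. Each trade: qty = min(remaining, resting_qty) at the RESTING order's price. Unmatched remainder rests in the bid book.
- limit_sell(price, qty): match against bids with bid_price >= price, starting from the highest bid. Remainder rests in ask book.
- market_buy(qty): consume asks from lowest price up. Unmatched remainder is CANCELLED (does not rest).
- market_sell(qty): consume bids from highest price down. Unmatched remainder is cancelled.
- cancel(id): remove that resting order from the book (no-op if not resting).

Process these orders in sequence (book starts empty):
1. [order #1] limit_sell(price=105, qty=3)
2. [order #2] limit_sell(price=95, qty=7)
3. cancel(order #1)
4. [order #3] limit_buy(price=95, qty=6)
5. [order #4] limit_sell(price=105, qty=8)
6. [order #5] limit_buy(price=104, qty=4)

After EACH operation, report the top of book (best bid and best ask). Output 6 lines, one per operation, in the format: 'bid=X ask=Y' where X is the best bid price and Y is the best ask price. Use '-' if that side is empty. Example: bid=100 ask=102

Answer: bid=- ask=105
bid=- ask=95
bid=- ask=95
bid=- ask=95
bid=- ask=95
bid=104 ask=105

Derivation:
After op 1 [order #1] limit_sell(price=105, qty=3): fills=none; bids=[-] asks=[#1:3@105]
After op 2 [order #2] limit_sell(price=95, qty=7): fills=none; bids=[-] asks=[#2:7@95 #1:3@105]
After op 3 cancel(order #1): fills=none; bids=[-] asks=[#2:7@95]
After op 4 [order #3] limit_buy(price=95, qty=6): fills=#3x#2:6@95; bids=[-] asks=[#2:1@95]
After op 5 [order #4] limit_sell(price=105, qty=8): fills=none; bids=[-] asks=[#2:1@95 #4:8@105]
After op 6 [order #5] limit_buy(price=104, qty=4): fills=#5x#2:1@95; bids=[#5:3@104] asks=[#4:8@105]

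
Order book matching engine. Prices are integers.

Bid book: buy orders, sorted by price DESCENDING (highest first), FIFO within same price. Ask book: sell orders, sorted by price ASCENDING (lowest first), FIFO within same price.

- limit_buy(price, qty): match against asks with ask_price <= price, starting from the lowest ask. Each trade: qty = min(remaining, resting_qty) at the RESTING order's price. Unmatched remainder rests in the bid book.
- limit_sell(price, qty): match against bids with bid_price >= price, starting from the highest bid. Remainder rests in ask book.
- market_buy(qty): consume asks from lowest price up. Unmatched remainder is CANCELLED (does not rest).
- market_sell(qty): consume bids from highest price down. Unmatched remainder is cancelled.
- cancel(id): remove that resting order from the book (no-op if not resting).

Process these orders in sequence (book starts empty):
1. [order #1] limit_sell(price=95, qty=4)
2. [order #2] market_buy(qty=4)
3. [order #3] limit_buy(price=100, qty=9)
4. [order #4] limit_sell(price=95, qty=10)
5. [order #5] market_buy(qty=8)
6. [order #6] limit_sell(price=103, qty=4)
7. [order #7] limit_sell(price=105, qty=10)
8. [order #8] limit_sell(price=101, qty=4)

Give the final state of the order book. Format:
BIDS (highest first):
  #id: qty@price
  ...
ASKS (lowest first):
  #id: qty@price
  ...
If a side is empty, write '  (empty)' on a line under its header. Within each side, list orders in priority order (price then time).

After op 1 [order #1] limit_sell(price=95, qty=4): fills=none; bids=[-] asks=[#1:4@95]
After op 2 [order #2] market_buy(qty=4): fills=#2x#1:4@95; bids=[-] asks=[-]
After op 3 [order #3] limit_buy(price=100, qty=9): fills=none; bids=[#3:9@100] asks=[-]
After op 4 [order #4] limit_sell(price=95, qty=10): fills=#3x#4:9@100; bids=[-] asks=[#4:1@95]
After op 5 [order #5] market_buy(qty=8): fills=#5x#4:1@95; bids=[-] asks=[-]
After op 6 [order #6] limit_sell(price=103, qty=4): fills=none; bids=[-] asks=[#6:4@103]
After op 7 [order #7] limit_sell(price=105, qty=10): fills=none; bids=[-] asks=[#6:4@103 #7:10@105]
After op 8 [order #8] limit_sell(price=101, qty=4): fills=none; bids=[-] asks=[#8:4@101 #6:4@103 #7:10@105]

Answer: BIDS (highest first):
  (empty)
ASKS (lowest first):
  #8: 4@101
  #6: 4@103
  #7: 10@105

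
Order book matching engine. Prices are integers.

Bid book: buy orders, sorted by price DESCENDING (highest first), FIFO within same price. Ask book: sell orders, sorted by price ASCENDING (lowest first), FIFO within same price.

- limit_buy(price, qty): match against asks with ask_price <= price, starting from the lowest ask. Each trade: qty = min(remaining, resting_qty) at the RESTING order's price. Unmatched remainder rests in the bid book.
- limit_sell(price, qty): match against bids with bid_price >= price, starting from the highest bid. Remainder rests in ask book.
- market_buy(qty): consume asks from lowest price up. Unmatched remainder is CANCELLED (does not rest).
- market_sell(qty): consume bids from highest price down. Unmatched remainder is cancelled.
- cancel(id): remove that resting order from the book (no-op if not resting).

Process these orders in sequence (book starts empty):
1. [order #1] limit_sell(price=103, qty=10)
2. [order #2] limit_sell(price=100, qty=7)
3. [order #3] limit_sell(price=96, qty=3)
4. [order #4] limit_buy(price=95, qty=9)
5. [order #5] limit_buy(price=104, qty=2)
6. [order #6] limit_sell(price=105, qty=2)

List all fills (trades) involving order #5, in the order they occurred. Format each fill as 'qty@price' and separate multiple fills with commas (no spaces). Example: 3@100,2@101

After op 1 [order #1] limit_sell(price=103, qty=10): fills=none; bids=[-] asks=[#1:10@103]
After op 2 [order #2] limit_sell(price=100, qty=7): fills=none; bids=[-] asks=[#2:7@100 #1:10@103]
After op 3 [order #3] limit_sell(price=96, qty=3): fills=none; bids=[-] asks=[#3:3@96 #2:7@100 #1:10@103]
After op 4 [order #4] limit_buy(price=95, qty=9): fills=none; bids=[#4:9@95] asks=[#3:3@96 #2:7@100 #1:10@103]
After op 5 [order #5] limit_buy(price=104, qty=2): fills=#5x#3:2@96; bids=[#4:9@95] asks=[#3:1@96 #2:7@100 #1:10@103]
After op 6 [order #6] limit_sell(price=105, qty=2): fills=none; bids=[#4:9@95] asks=[#3:1@96 #2:7@100 #1:10@103 #6:2@105]

Answer: 2@96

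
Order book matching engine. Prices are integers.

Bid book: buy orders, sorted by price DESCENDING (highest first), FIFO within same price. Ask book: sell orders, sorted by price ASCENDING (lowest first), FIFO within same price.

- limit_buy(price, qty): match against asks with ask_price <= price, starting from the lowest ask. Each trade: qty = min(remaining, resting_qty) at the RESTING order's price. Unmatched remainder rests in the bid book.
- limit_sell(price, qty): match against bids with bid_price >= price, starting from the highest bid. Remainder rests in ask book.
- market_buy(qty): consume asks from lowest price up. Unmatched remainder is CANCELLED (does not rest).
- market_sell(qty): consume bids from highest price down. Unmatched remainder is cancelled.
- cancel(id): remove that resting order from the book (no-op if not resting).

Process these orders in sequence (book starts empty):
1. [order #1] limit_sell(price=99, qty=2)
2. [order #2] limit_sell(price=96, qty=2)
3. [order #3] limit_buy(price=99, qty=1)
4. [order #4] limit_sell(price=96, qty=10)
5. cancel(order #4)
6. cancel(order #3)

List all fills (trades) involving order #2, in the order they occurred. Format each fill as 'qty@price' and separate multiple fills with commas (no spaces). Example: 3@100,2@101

After op 1 [order #1] limit_sell(price=99, qty=2): fills=none; bids=[-] asks=[#1:2@99]
After op 2 [order #2] limit_sell(price=96, qty=2): fills=none; bids=[-] asks=[#2:2@96 #1:2@99]
After op 3 [order #3] limit_buy(price=99, qty=1): fills=#3x#2:1@96; bids=[-] asks=[#2:1@96 #1:2@99]
After op 4 [order #4] limit_sell(price=96, qty=10): fills=none; bids=[-] asks=[#2:1@96 #4:10@96 #1:2@99]
After op 5 cancel(order #4): fills=none; bids=[-] asks=[#2:1@96 #1:2@99]
After op 6 cancel(order #3): fills=none; bids=[-] asks=[#2:1@96 #1:2@99]

Answer: 1@96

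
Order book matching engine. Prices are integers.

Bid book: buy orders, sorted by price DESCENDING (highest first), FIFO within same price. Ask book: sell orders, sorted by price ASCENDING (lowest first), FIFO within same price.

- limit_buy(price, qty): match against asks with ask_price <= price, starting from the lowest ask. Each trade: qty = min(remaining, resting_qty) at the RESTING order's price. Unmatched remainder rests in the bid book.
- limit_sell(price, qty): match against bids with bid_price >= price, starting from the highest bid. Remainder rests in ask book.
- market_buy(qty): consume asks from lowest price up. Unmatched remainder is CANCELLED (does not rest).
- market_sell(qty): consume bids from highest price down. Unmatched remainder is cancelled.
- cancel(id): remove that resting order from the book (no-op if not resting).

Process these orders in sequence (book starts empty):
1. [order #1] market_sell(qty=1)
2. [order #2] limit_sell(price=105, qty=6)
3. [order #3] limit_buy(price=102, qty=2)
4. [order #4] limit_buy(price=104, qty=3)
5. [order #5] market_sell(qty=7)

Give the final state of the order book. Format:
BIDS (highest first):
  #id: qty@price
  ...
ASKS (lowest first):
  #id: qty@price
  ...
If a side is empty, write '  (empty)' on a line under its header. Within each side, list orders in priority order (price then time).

After op 1 [order #1] market_sell(qty=1): fills=none; bids=[-] asks=[-]
After op 2 [order #2] limit_sell(price=105, qty=6): fills=none; bids=[-] asks=[#2:6@105]
After op 3 [order #3] limit_buy(price=102, qty=2): fills=none; bids=[#3:2@102] asks=[#2:6@105]
After op 4 [order #4] limit_buy(price=104, qty=3): fills=none; bids=[#4:3@104 #3:2@102] asks=[#2:6@105]
After op 5 [order #5] market_sell(qty=7): fills=#4x#5:3@104 #3x#5:2@102; bids=[-] asks=[#2:6@105]

Answer: BIDS (highest first):
  (empty)
ASKS (lowest first):
  #2: 6@105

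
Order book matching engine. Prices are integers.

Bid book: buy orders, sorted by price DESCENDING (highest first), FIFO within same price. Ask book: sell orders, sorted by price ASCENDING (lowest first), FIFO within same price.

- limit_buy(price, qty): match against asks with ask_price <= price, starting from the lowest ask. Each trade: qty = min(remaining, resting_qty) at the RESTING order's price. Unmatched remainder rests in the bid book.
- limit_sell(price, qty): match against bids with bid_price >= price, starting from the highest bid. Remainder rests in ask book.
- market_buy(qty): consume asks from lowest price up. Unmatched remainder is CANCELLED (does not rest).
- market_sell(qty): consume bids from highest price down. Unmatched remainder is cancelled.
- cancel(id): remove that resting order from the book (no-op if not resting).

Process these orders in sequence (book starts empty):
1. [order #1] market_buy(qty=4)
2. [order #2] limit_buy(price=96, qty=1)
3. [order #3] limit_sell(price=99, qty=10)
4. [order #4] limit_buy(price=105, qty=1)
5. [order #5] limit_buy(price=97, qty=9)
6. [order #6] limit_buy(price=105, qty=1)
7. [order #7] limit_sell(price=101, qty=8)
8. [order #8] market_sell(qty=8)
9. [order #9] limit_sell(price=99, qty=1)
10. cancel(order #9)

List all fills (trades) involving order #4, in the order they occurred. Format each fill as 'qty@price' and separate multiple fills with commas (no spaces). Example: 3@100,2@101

Answer: 1@99

Derivation:
After op 1 [order #1] market_buy(qty=4): fills=none; bids=[-] asks=[-]
After op 2 [order #2] limit_buy(price=96, qty=1): fills=none; bids=[#2:1@96] asks=[-]
After op 3 [order #3] limit_sell(price=99, qty=10): fills=none; bids=[#2:1@96] asks=[#3:10@99]
After op 4 [order #4] limit_buy(price=105, qty=1): fills=#4x#3:1@99; bids=[#2:1@96] asks=[#3:9@99]
After op 5 [order #5] limit_buy(price=97, qty=9): fills=none; bids=[#5:9@97 #2:1@96] asks=[#3:9@99]
After op 6 [order #6] limit_buy(price=105, qty=1): fills=#6x#3:1@99; bids=[#5:9@97 #2:1@96] asks=[#3:8@99]
After op 7 [order #7] limit_sell(price=101, qty=8): fills=none; bids=[#5:9@97 #2:1@96] asks=[#3:8@99 #7:8@101]
After op 8 [order #8] market_sell(qty=8): fills=#5x#8:8@97; bids=[#5:1@97 #2:1@96] asks=[#3:8@99 #7:8@101]
After op 9 [order #9] limit_sell(price=99, qty=1): fills=none; bids=[#5:1@97 #2:1@96] asks=[#3:8@99 #9:1@99 #7:8@101]
After op 10 cancel(order #9): fills=none; bids=[#5:1@97 #2:1@96] asks=[#3:8@99 #7:8@101]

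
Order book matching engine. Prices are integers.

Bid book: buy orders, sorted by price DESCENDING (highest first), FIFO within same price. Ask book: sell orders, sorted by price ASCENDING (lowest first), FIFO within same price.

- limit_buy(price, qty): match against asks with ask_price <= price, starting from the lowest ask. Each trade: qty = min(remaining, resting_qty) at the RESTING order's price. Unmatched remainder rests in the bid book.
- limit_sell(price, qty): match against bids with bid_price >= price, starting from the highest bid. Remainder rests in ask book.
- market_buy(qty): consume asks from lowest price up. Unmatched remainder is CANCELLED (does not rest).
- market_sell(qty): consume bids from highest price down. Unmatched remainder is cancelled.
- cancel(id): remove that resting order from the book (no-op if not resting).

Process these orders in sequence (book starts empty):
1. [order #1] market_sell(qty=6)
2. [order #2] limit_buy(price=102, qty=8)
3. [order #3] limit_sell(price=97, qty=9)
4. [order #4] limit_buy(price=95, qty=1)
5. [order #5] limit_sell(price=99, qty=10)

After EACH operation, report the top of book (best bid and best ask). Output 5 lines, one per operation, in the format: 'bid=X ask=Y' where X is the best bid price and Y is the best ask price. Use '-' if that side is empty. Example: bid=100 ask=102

After op 1 [order #1] market_sell(qty=6): fills=none; bids=[-] asks=[-]
After op 2 [order #2] limit_buy(price=102, qty=8): fills=none; bids=[#2:8@102] asks=[-]
After op 3 [order #3] limit_sell(price=97, qty=9): fills=#2x#3:8@102; bids=[-] asks=[#3:1@97]
After op 4 [order #4] limit_buy(price=95, qty=1): fills=none; bids=[#4:1@95] asks=[#3:1@97]
After op 5 [order #5] limit_sell(price=99, qty=10): fills=none; bids=[#4:1@95] asks=[#3:1@97 #5:10@99]

Answer: bid=- ask=-
bid=102 ask=-
bid=- ask=97
bid=95 ask=97
bid=95 ask=97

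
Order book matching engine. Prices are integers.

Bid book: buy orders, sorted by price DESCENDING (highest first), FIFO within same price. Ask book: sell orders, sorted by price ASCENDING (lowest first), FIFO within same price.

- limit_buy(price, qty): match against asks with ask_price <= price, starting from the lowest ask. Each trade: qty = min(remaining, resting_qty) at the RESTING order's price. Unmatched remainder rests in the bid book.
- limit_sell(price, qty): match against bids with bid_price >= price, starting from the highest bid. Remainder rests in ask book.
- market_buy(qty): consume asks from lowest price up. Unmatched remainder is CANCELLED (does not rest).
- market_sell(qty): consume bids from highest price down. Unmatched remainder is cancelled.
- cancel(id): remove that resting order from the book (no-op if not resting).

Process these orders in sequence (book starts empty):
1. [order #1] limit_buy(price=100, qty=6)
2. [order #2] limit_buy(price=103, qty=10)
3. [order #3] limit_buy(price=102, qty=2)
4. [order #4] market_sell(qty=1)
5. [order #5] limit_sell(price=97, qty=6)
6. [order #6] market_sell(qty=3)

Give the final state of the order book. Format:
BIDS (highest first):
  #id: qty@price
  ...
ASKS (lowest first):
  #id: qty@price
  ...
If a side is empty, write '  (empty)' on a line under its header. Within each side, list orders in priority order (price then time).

Answer: BIDS (highest first):
  #3: 2@102
  #1: 6@100
ASKS (lowest first):
  (empty)

Derivation:
After op 1 [order #1] limit_buy(price=100, qty=6): fills=none; bids=[#1:6@100] asks=[-]
After op 2 [order #2] limit_buy(price=103, qty=10): fills=none; bids=[#2:10@103 #1:6@100] asks=[-]
After op 3 [order #3] limit_buy(price=102, qty=2): fills=none; bids=[#2:10@103 #3:2@102 #1:6@100] asks=[-]
After op 4 [order #4] market_sell(qty=1): fills=#2x#4:1@103; bids=[#2:9@103 #3:2@102 #1:6@100] asks=[-]
After op 5 [order #5] limit_sell(price=97, qty=6): fills=#2x#5:6@103; bids=[#2:3@103 #3:2@102 #1:6@100] asks=[-]
After op 6 [order #6] market_sell(qty=3): fills=#2x#6:3@103; bids=[#3:2@102 #1:6@100] asks=[-]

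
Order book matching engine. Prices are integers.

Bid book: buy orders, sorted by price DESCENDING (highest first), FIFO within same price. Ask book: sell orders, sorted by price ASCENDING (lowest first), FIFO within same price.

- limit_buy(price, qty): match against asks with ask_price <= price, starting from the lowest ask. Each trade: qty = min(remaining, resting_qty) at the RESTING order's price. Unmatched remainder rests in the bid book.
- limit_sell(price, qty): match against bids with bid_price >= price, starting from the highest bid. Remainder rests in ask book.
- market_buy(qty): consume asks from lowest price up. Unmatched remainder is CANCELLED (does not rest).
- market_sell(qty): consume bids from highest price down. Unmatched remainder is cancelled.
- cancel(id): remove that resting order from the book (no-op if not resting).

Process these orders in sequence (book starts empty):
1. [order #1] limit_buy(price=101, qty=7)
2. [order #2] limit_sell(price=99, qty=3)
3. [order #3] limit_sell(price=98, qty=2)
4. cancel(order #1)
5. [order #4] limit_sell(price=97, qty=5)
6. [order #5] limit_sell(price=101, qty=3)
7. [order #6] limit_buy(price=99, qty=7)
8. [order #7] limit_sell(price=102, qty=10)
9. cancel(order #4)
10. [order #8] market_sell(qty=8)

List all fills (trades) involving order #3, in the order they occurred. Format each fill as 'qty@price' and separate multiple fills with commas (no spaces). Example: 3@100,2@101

Answer: 2@101

Derivation:
After op 1 [order #1] limit_buy(price=101, qty=7): fills=none; bids=[#1:7@101] asks=[-]
After op 2 [order #2] limit_sell(price=99, qty=3): fills=#1x#2:3@101; bids=[#1:4@101] asks=[-]
After op 3 [order #3] limit_sell(price=98, qty=2): fills=#1x#3:2@101; bids=[#1:2@101] asks=[-]
After op 4 cancel(order #1): fills=none; bids=[-] asks=[-]
After op 5 [order #4] limit_sell(price=97, qty=5): fills=none; bids=[-] asks=[#4:5@97]
After op 6 [order #5] limit_sell(price=101, qty=3): fills=none; bids=[-] asks=[#4:5@97 #5:3@101]
After op 7 [order #6] limit_buy(price=99, qty=7): fills=#6x#4:5@97; bids=[#6:2@99] asks=[#5:3@101]
After op 8 [order #7] limit_sell(price=102, qty=10): fills=none; bids=[#6:2@99] asks=[#5:3@101 #7:10@102]
After op 9 cancel(order #4): fills=none; bids=[#6:2@99] asks=[#5:3@101 #7:10@102]
After op 10 [order #8] market_sell(qty=8): fills=#6x#8:2@99; bids=[-] asks=[#5:3@101 #7:10@102]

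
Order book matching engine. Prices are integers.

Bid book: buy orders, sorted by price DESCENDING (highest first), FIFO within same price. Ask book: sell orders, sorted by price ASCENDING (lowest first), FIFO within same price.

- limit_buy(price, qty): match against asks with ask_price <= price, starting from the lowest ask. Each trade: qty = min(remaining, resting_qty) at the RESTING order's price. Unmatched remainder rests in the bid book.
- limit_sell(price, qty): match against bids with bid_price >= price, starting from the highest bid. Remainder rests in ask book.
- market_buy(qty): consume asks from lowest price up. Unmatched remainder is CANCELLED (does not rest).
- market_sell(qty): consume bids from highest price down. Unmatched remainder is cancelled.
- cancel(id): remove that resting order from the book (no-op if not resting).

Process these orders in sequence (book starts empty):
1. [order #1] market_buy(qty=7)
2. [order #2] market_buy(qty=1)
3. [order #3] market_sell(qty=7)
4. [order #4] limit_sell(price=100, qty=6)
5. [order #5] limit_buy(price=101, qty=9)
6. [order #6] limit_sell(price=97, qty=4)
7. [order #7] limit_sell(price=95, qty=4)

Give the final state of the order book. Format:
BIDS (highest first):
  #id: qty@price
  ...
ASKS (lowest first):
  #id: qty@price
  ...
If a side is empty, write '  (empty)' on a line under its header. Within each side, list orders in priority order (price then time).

After op 1 [order #1] market_buy(qty=7): fills=none; bids=[-] asks=[-]
After op 2 [order #2] market_buy(qty=1): fills=none; bids=[-] asks=[-]
After op 3 [order #3] market_sell(qty=7): fills=none; bids=[-] asks=[-]
After op 4 [order #4] limit_sell(price=100, qty=6): fills=none; bids=[-] asks=[#4:6@100]
After op 5 [order #5] limit_buy(price=101, qty=9): fills=#5x#4:6@100; bids=[#5:3@101] asks=[-]
After op 6 [order #6] limit_sell(price=97, qty=4): fills=#5x#6:3@101; bids=[-] asks=[#6:1@97]
After op 7 [order #7] limit_sell(price=95, qty=4): fills=none; bids=[-] asks=[#7:4@95 #6:1@97]

Answer: BIDS (highest first):
  (empty)
ASKS (lowest first):
  #7: 4@95
  #6: 1@97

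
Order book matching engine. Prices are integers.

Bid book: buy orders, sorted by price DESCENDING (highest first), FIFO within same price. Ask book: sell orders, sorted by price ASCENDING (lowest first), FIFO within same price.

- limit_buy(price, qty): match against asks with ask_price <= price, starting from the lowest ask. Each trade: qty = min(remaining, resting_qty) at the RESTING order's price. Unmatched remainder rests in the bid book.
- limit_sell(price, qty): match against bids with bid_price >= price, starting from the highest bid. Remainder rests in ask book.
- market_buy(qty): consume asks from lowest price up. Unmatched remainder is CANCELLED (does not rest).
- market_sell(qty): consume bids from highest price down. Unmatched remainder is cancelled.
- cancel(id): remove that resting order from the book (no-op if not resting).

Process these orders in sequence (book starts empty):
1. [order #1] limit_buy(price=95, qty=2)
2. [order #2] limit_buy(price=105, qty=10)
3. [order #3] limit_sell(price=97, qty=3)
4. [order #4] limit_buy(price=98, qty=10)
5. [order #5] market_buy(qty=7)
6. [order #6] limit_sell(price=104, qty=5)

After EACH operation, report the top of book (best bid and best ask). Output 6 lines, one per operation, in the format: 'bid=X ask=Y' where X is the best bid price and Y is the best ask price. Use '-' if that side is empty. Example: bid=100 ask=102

After op 1 [order #1] limit_buy(price=95, qty=2): fills=none; bids=[#1:2@95] asks=[-]
After op 2 [order #2] limit_buy(price=105, qty=10): fills=none; bids=[#2:10@105 #1:2@95] asks=[-]
After op 3 [order #3] limit_sell(price=97, qty=3): fills=#2x#3:3@105; bids=[#2:7@105 #1:2@95] asks=[-]
After op 4 [order #4] limit_buy(price=98, qty=10): fills=none; bids=[#2:7@105 #4:10@98 #1:2@95] asks=[-]
After op 5 [order #5] market_buy(qty=7): fills=none; bids=[#2:7@105 #4:10@98 #1:2@95] asks=[-]
After op 6 [order #6] limit_sell(price=104, qty=5): fills=#2x#6:5@105; bids=[#2:2@105 #4:10@98 #1:2@95] asks=[-]

Answer: bid=95 ask=-
bid=105 ask=-
bid=105 ask=-
bid=105 ask=-
bid=105 ask=-
bid=105 ask=-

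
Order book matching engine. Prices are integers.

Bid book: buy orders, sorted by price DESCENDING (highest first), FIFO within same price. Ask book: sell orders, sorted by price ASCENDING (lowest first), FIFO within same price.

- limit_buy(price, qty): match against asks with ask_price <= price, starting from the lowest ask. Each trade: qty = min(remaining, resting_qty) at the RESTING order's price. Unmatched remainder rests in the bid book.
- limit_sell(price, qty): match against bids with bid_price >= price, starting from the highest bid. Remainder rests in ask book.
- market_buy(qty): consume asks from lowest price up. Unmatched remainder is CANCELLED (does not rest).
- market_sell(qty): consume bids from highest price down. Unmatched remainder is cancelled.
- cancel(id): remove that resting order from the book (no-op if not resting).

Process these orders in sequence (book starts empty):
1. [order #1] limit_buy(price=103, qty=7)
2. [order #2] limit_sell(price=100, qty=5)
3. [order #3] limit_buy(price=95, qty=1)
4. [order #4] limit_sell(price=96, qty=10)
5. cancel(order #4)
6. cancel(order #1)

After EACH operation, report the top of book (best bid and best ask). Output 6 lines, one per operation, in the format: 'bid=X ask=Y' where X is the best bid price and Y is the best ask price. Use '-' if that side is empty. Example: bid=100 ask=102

After op 1 [order #1] limit_buy(price=103, qty=7): fills=none; bids=[#1:7@103] asks=[-]
After op 2 [order #2] limit_sell(price=100, qty=5): fills=#1x#2:5@103; bids=[#1:2@103] asks=[-]
After op 3 [order #3] limit_buy(price=95, qty=1): fills=none; bids=[#1:2@103 #3:1@95] asks=[-]
After op 4 [order #4] limit_sell(price=96, qty=10): fills=#1x#4:2@103; bids=[#3:1@95] asks=[#4:8@96]
After op 5 cancel(order #4): fills=none; bids=[#3:1@95] asks=[-]
After op 6 cancel(order #1): fills=none; bids=[#3:1@95] asks=[-]

Answer: bid=103 ask=-
bid=103 ask=-
bid=103 ask=-
bid=95 ask=96
bid=95 ask=-
bid=95 ask=-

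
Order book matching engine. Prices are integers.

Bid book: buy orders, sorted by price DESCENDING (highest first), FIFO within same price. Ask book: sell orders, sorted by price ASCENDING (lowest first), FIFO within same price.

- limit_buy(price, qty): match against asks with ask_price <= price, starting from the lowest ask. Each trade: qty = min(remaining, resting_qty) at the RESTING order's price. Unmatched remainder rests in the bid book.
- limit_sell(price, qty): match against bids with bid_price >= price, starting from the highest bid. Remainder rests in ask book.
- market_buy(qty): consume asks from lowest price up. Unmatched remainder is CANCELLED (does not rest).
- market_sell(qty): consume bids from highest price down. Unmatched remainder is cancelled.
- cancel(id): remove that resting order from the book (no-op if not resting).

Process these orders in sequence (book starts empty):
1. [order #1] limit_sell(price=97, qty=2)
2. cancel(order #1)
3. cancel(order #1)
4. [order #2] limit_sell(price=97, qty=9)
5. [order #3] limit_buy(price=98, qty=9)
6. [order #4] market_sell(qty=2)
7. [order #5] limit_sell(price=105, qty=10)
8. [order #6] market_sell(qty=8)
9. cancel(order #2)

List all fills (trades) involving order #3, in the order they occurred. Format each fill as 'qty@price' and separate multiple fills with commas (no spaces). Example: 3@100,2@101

Answer: 9@97

Derivation:
After op 1 [order #1] limit_sell(price=97, qty=2): fills=none; bids=[-] asks=[#1:2@97]
After op 2 cancel(order #1): fills=none; bids=[-] asks=[-]
After op 3 cancel(order #1): fills=none; bids=[-] asks=[-]
After op 4 [order #2] limit_sell(price=97, qty=9): fills=none; bids=[-] asks=[#2:9@97]
After op 5 [order #3] limit_buy(price=98, qty=9): fills=#3x#2:9@97; bids=[-] asks=[-]
After op 6 [order #4] market_sell(qty=2): fills=none; bids=[-] asks=[-]
After op 7 [order #5] limit_sell(price=105, qty=10): fills=none; bids=[-] asks=[#5:10@105]
After op 8 [order #6] market_sell(qty=8): fills=none; bids=[-] asks=[#5:10@105]
After op 9 cancel(order #2): fills=none; bids=[-] asks=[#5:10@105]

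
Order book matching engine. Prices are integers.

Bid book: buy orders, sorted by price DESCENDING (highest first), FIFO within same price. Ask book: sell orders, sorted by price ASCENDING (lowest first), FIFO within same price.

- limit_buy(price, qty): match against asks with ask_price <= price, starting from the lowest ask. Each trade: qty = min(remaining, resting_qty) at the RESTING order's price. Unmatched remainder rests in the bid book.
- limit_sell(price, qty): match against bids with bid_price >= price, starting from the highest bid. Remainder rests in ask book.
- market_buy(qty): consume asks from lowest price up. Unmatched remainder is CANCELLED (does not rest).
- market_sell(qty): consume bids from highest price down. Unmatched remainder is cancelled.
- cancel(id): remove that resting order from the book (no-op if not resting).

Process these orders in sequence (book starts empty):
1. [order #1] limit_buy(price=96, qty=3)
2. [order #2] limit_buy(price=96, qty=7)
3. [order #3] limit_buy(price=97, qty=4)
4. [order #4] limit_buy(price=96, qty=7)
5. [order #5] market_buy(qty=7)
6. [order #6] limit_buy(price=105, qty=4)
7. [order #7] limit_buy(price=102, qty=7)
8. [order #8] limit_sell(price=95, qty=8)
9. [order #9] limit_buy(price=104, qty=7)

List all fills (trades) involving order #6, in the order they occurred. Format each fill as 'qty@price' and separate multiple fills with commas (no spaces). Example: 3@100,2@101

Answer: 4@105

Derivation:
After op 1 [order #1] limit_buy(price=96, qty=3): fills=none; bids=[#1:3@96] asks=[-]
After op 2 [order #2] limit_buy(price=96, qty=7): fills=none; bids=[#1:3@96 #2:7@96] asks=[-]
After op 3 [order #3] limit_buy(price=97, qty=4): fills=none; bids=[#3:4@97 #1:3@96 #2:7@96] asks=[-]
After op 4 [order #4] limit_buy(price=96, qty=7): fills=none; bids=[#3:4@97 #1:3@96 #2:7@96 #4:7@96] asks=[-]
After op 5 [order #5] market_buy(qty=7): fills=none; bids=[#3:4@97 #1:3@96 #2:7@96 #4:7@96] asks=[-]
After op 6 [order #6] limit_buy(price=105, qty=4): fills=none; bids=[#6:4@105 #3:4@97 #1:3@96 #2:7@96 #4:7@96] asks=[-]
After op 7 [order #7] limit_buy(price=102, qty=7): fills=none; bids=[#6:4@105 #7:7@102 #3:4@97 #1:3@96 #2:7@96 #4:7@96] asks=[-]
After op 8 [order #8] limit_sell(price=95, qty=8): fills=#6x#8:4@105 #7x#8:4@102; bids=[#7:3@102 #3:4@97 #1:3@96 #2:7@96 #4:7@96] asks=[-]
After op 9 [order #9] limit_buy(price=104, qty=7): fills=none; bids=[#9:7@104 #7:3@102 #3:4@97 #1:3@96 #2:7@96 #4:7@96] asks=[-]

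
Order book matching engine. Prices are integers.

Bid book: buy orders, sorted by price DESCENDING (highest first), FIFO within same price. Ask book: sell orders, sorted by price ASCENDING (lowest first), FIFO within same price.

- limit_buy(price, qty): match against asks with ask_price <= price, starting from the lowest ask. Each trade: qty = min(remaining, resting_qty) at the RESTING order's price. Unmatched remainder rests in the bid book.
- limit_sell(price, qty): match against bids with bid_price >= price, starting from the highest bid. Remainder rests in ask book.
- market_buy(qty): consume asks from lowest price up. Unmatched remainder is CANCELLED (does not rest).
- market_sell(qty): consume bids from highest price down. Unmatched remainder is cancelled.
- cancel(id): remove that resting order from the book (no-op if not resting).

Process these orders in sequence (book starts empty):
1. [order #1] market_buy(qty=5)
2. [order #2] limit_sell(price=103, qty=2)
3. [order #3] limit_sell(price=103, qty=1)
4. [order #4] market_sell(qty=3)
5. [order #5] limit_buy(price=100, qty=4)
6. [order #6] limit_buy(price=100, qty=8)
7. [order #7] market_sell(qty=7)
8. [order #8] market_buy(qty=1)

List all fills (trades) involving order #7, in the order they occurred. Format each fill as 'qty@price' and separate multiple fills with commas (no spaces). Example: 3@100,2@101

Answer: 4@100,3@100

Derivation:
After op 1 [order #1] market_buy(qty=5): fills=none; bids=[-] asks=[-]
After op 2 [order #2] limit_sell(price=103, qty=2): fills=none; bids=[-] asks=[#2:2@103]
After op 3 [order #3] limit_sell(price=103, qty=1): fills=none; bids=[-] asks=[#2:2@103 #3:1@103]
After op 4 [order #4] market_sell(qty=3): fills=none; bids=[-] asks=[#2:2@103 #3:1@103]
After op 5 [order #5] limit_buy(price=100, qty=4): fills=none; bids=[#5:4@100] asks=[#2:2@103 #3:1@103]
After op 6 [order #6] limit_buy(price=100, qty=8): fills=none; bids=[#5:4@100 #6:8@100] asks=[#2:2@103 #3:1@103]
After op 7 [order #7] market_sell(qty=7): fills=#5x#7:4@100 #6x#7:3@100; bids=[#6:5@100] asks=[#2:2@103 #3:1@103]
After op 8 [order #8] market_buy(qty=1): fills=#8x#2:1@103; bids=[#6:5@100] asks=[#2:1@103 #3:1@103]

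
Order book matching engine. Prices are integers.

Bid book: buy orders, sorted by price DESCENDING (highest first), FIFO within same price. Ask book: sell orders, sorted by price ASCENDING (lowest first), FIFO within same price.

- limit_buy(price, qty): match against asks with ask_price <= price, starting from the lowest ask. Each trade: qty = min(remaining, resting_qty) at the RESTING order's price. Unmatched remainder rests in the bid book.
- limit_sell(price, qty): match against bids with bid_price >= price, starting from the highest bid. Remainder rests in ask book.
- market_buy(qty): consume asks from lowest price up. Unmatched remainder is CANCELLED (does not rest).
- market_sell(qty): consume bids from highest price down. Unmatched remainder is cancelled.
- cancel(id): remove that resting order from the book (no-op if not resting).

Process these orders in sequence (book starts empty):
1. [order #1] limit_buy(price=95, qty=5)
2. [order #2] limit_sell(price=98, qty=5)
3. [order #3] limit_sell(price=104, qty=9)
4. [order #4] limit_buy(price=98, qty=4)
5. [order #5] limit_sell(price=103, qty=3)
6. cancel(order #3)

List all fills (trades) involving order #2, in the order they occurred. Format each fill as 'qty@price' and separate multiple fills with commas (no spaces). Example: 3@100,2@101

After op 1 [order #1] limit_buy(price=95, qty=5): fills=none; bids=[#1:5@95] asks=[-]
After op 2 [order #2] limit_sell(price=98, qty=5): fills=none; bids=[#1:5@95] asks=[#2:5@98]
After op 3 [order #3] limit_sell(price=104, qty=9): fills=none; bids=[#1:5@95] asks=[#2:5@98 #3:9@104]
After op 4 [order #4] limit_buy(price=98, qty=4): fills=#4x#2:4@98; bids=[#1:5@95] asks=[#2:1@98 #3:9@104]
After op 5 [order #5] limit_sell(price=103, qty=3): fills=none; bids=[#1:5@95] asks=[#2:1@98 #5:3@103 #3:9@104]
After op 6 cancel(order #3): fills=none; bids=[#1:5@95] asks=[#2:1@98 #5:3@103]

Answer: 4@98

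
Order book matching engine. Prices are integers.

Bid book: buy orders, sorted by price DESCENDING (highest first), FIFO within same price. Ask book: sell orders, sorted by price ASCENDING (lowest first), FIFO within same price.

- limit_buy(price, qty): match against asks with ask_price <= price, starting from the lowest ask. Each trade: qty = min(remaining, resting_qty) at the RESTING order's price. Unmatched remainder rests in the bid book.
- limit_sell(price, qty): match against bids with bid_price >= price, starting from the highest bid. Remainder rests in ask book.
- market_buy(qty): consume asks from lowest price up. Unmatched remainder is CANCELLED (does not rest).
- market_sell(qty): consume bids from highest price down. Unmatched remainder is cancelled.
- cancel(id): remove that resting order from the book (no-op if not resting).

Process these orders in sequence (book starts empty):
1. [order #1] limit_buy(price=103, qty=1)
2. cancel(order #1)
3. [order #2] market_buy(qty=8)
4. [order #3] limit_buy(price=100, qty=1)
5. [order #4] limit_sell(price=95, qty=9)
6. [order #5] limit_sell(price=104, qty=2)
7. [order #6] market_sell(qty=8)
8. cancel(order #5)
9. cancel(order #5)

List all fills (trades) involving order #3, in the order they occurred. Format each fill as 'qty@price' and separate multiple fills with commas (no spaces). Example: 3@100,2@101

Answer: 1@100

Derivation:
After op 1 [order #1] limit_buy(price=103, qty=1): fills=none; bids=[#1:1@103] asks=[-]
After op 2 cancel(order #1): fills=none; bids=[-] asks=[-]
After op 3 [order #2] market_buy(qty=8): fills=none; bids=[-] asks=[-]
After op 4 [order #3] limit_buy(price=100, qty=1): fills=none; bids=[#3:1@100] asks=[-]
After op 5 [order #4] limit_sell(price=95, qty=9): fills=#3x#4:1@100; bids=[-] asks=[#4:8@95]
After op 6 [order #5] limit_sell(price=104, qty=2): fills=none; bids=[-] asks=[#4:8@95 #5:2@104]
After op 7 [order #6] market_sell(qty=8): fills=none; bids=[-] asks=[#4:8@95 #5:2@104]
After op 8 cancel(order #5): fills=none; bids=[-] asks=[#4:8@95]
After op 9 cancel(order #5): fills=none; bids=[-] asks=[#4:8@95]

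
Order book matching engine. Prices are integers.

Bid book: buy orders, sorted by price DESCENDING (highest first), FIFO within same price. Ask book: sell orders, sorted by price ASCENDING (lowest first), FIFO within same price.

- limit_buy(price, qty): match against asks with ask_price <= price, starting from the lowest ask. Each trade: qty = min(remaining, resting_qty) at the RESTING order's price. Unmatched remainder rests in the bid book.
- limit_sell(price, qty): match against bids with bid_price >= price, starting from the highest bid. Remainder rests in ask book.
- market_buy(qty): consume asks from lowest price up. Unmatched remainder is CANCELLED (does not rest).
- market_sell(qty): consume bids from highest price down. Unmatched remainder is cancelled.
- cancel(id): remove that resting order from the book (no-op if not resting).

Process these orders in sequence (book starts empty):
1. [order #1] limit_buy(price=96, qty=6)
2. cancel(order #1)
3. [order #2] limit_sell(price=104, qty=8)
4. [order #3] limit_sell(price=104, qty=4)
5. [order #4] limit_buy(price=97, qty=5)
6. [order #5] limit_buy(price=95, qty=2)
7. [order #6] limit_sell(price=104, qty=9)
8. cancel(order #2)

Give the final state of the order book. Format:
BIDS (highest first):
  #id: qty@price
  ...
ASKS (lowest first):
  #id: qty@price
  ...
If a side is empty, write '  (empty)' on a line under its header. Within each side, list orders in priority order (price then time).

After op 1 [order #1] limit_buy(price=96, qty=6): fills=none; bids=[#1:6@96] asks=[-]
After op 2 cancel(order #1): fills=none; bids=[-] asks=[-]
After op 3 [order #2] limit_sell(price=104, qty=8): fills=none; bids=[-] asks=[#2:8@104]
After op 4 [order #3] limit_sell(price=104, qty=4): fills=none; bids=[-] asks=[#2:8@104 #3:4@104]
After op 5 [order #4] limit_buy(price=97, qty=5): fills=none; bids=[#4:5@97] asks=[#2:8@104 #3:4@104]
After op 6 [order #5] limit_buy(price=95, qty=2): fills=none; bids=[#4:5@97 #5:2@95] asks=[#2:8@104 #3:4@104]
After op 7 [order #6] limit_sell(price=104, qty=9): fills=none; bids=[#4:5@97 #5:2@95] asks=[#2:8@104 #3:4@104 #6:9@104]
After op 8 cancel(order #2): fills=none; bids=[#4:5@97 #5:2@95] asks=[#3:4@104 #6:9@104]

Answer: BIDS (highest first):
  #4: 5@97
  #5: 2@95
ASKS (lowest first):
  #3: 4@104
  #6: 9@104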